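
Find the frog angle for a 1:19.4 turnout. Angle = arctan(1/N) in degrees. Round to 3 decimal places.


1/N = 1/19.4 = 0.051546
angle = arctan(0.051546) = 0.051501 rad
angle = 0.051501 * 180/pi = 2.951 degrees

2.951


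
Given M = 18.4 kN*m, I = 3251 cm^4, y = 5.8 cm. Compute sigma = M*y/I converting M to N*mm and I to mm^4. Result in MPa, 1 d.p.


Convert units:
M = 18.4 kN*m = 18400000 N*mm
y = 5.8 cm = 58 mm
I = 3251 cm^4 = 32510000 mm^4
sigma = 18400000 * 58 / 32510000
sigma = 32.8 MPa

32.8


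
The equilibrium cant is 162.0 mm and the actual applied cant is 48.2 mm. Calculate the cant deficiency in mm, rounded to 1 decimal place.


Cant deficiency = equilibrium cant - actual cant
CD = 162.0 - 48.2
CD = 113.8 mm

113.8


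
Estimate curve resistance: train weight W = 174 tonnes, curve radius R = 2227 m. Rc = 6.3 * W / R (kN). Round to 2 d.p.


Rc = 6.3 * W / R
Rc = 6.3 * 174 / 2227
Rc = 1096.2 / 2227
Rc = 0.49 kN

0.49


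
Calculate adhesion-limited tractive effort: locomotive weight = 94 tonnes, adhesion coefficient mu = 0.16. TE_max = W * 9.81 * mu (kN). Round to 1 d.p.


TE_max = W * g * mu
TE_max = 94 * 9.81 * 0.16
TE_max = 922.14 * 0.16
TE_max = 147.5 kN

147.5


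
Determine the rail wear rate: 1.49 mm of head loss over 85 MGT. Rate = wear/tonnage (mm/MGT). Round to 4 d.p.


Wear rate = total wear / cumulative tonnage
Rate = 1.49 / 85
Rate = 0.0175 mm/MGT

0.0175


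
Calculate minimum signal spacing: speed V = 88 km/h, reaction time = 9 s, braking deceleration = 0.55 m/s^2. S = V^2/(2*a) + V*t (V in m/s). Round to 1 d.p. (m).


V = 88 / 3.6 = 24.4444 m/s
Braking distance = 24.4444^2 / (2*0.55) = 543.2099 m
Sighting distance = 24.4444 * 9 = 220.0 m
S = 543.2099 + 220.0 = 763.2 m

763.2


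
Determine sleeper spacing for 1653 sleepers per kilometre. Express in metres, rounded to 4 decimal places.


Spacing = 1000 m / number of sleepers
Spacing = 1000 / 1653
Spacing = 0.6050 m

0.6050


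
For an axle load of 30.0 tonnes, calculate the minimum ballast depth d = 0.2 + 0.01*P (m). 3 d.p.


d = 0.2 + 0.01 * 30.0
d = 0.2 + 0.3
d = 0.500 m

0.500


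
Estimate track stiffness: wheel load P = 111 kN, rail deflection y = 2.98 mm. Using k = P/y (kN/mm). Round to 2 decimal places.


Track stiffness k = P / y
k = 111 / 2.98
k = 37.25 kN/mm

37.25


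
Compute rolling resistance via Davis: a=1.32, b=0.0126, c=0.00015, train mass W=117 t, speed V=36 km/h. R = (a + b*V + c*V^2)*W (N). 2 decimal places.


b*V = 0.0126 * 36 = 0.4536
c*V^2 = 0.00015 * 1296 = 0.1944
R_per_t = 1.32 + 0.4536 + 0.1944 = 1.968 N/t
R_total = 1.968 * 117 = 230.26 N

230.26


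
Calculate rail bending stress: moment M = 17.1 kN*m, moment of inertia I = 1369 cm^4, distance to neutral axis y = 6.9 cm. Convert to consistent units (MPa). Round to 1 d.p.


Convert units:
M = 17.1 kN*m = 17100000 N*mm
y = 6.9 cm = 69 mm
I = 1369 cm^4 = 13690000 mm^4
sigma = 17100000 * 69 / 13690000
sigma = 86.2 MPa

86.2


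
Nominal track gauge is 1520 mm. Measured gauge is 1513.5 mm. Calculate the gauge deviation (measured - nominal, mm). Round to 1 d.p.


Deviation = measured - nominal
Deviation = 1513.5 - 1520
Deviation = -6.5 mm

-6.5


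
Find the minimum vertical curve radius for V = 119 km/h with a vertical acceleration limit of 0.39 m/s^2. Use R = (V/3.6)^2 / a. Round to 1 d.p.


Convert speed: V = 119 / 3.6 = 33.0556 m/s
V^2 = 1092.6698 m^2/s^2
R_v = 1092.6698 / 0.39
R_v = 2801.7 m

2801.7


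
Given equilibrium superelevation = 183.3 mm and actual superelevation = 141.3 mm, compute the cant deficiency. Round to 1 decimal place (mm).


Cant deficiency = equilibrium cant - actual cant
CD = 183.3 - 141.3
CD = 42.0 mm

42.0


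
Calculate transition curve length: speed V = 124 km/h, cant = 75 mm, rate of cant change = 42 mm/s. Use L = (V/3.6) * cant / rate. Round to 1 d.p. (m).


Convert speed: V = 124 / 3.6 = 34.4444 m/s
L = 34.4444 * 75 / 42
L = 2583.3333 / 42
L = 61.5 m

61.5


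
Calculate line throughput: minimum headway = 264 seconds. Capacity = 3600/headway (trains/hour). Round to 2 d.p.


Capacity = 3600 / headway
Capacity = 3600 / 264
Capacity = 13.64 trains/hour

13.64


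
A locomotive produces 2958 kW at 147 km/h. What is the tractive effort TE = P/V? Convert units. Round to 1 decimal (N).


Convert: P = 2958 kW = 2958000 W
V = 147 / 3.6 = 40.8333 m/s
TE = 2958000 / 40.8333
TE = 72440.8 N

72440.8


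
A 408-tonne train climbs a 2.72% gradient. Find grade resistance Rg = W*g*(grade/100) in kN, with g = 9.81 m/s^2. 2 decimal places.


Rg = W * 9.81 * grade / 100
Rg = 408 * 9.81 * 2.72 / 100
Rg = 4002.48 * 0.0272
Rg = 108.87 kN

108.87


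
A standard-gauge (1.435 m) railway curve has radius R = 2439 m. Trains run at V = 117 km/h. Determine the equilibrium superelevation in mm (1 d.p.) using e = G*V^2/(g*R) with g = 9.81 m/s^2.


Convert speed: V = 117 / 3.6 = 32.5 m/s
Apply formula: e = 1.435 * 32.5^2 / (9.81 * 2439)
e = 1.435 * 1056.25 / 23926.59
e = 0.063349 m = 63.3 mm

63.3


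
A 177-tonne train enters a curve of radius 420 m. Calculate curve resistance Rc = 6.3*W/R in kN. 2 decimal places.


Rc = 6.3 * W / R
Rc = 6.3 * 177 / 420
Rc = 1115.1 / 420
Rc = 2.66 kN

2.66


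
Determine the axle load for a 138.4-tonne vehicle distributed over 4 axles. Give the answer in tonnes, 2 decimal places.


Load per axle = total weight / number of axles
Load = 138.4 / 4
Load = 34.60 tonnes

34.60


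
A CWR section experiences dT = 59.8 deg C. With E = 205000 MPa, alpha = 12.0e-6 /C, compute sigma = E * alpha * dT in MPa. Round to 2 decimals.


sigma = E * alpha * dT
sigma = 205000 * 12.0e-6 * 59.8
sigma = 2.46 * 59.8
sigma = 147.11 MPa

147.11


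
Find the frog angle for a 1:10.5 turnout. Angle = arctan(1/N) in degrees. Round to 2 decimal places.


1/N = 1/10.5 = 0.095238
angle = arctan(0.095238) = 0.094952 rad
angle = 0.094952 * 180/pi = 5.44 degrees

5.44


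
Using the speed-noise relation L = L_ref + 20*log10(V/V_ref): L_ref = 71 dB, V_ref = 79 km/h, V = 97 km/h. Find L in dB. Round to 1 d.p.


V/V_ref = 97 / 79 = 1.227848
log10(1.227848) = 0.089145
20 * 0.089145 = 1.7829
L = 71 + 1.7829 = 72.8 dB

72.8


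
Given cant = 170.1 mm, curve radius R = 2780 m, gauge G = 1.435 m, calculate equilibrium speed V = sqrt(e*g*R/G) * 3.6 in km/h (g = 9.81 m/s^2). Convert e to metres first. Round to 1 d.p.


Convert cant: e = 170.1 mm = 0.1701 m
V_ms = sqrt(0.1701 * 9.81 * 2780 / 1.435)
V_ms = sqrt(3232.706049) = 56.8569 m/s
V = 56.8569 * 3.6 = 204.7 km/h

204.7


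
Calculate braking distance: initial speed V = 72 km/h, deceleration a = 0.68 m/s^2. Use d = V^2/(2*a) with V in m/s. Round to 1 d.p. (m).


Convert speed: V = 72 / 3.6 = 20.0 m/s
V^2 = 400.0
d = 400.0 / (2 * 0.68)
d = 400.0 / 1.36
d = 294.1 m

294.1


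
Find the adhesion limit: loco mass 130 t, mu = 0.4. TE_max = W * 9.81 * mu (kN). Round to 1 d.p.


TE_max = W * g * mu
TE_max = 130 * 9.81 * 0.4
TE_max = 1275.3 * 0.4
TE_max = 510.1 kN

510.1


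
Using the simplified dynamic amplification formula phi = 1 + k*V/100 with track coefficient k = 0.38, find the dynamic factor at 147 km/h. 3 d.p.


phi = 1 + k * V / 100
phi = 1 + 0.38 * 147 / 100
phi = 1 + 0.5586
phi = 1.559

1.559


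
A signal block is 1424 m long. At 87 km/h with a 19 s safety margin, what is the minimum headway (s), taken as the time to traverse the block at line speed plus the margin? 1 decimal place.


V = 87 / 3.6 = 24.1667 m/s
Block traversal time = 1424 / 24.1667 = 58.9241 s
Headway = 58.9241 + 19
Headway = 77.9 s

77.9


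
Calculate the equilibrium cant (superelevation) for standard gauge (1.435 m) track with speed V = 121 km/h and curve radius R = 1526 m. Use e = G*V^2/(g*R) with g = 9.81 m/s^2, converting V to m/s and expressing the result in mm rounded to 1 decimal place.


Convert speed: V = 121 / 3.6 = 33.6111 m/s
Apply formula: e = 1.435 * 33.6111^2 / (9.81 * 1526)
e = 1.435 * 1129.7068 / 14970.06
e = 0.108291 m = 108.3 mm

108.3


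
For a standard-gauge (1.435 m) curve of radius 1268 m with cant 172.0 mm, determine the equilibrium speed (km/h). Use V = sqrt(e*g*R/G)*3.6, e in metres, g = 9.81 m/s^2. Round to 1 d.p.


Convert cant: e = 172.0 mm = 0.1720 m
V_ms = sqrt(0.1720 * 9.81 * 1268 / 1.435)
V_ms = sqrt(1490.95593) = 38.6129 m/s
V = 38.6129 * 3.6 = 139.0 km/h

139.0


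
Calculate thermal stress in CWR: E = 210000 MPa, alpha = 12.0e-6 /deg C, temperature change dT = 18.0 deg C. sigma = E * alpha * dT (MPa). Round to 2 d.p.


sigma = E * alpha * dT
sigma = 210000 * 12.0e-6 * 18.0
sigma = 2.52 * 18.0
sigma = 45.36 MPa

45.36


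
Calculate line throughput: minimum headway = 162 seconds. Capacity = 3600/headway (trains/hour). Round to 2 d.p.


Capacity = 3600 / headway
Capacity = 3600 / 162
Capacity = 22.22 trains/hour

22.22


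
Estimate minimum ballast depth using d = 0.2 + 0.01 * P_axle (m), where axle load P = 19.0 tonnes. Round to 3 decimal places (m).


d = 0.2 + 0.01 * 19.0
d = 0.2 + 0.19
d = 0.390 m

0.390


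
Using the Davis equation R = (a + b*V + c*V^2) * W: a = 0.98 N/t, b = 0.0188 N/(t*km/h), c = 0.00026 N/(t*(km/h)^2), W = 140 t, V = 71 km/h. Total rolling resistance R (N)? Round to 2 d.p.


b*V = 0.0188 * 71 = 1.3348
c*V^2 = 0.00026 * 5041 = 1.31066
R_per_t = 0.98 + 1.3348 + 1.31066 = 3.62546 N/t
R_total = 3.62546 * 140 = 507.56 N

507.56


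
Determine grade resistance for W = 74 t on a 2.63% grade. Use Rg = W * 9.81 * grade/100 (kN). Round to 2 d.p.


Rg = W * 9.81 * grade / 100
Rg = 74 * 9.81 * 2.63 / 100
Rg = 725.94 * 0.0263
Rg = 19.09 kN

19.09


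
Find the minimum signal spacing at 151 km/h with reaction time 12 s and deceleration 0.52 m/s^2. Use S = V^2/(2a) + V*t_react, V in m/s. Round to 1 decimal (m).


V = 151 / 3.6 = 41.9444 m/s
Braking distance = 41.9444^2 / (2*0.52) = 1691.6696 m
Sighting distance = 41.9444 * 12 = 503.3333 m
S = 1691.6696 + 503.3333 = 2195.0 m

2195.0


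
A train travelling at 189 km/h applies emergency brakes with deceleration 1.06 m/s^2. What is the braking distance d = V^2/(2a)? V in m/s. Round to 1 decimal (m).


Convert speed: V = 189 / 3.6 = 52.5 m/s
V^2 = 2756.25
d = 2756.25 / (2 * 1.06)
d = 2756.25 / 2.12
d = 1300.1 m

1300.1


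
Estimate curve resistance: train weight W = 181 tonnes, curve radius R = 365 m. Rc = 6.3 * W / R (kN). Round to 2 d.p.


Rc = 6.3 * W / R
Rc = 6.3 * 181 / 365
Rc = 1140.3 / 365
Rc = 3.12 kN

3.12


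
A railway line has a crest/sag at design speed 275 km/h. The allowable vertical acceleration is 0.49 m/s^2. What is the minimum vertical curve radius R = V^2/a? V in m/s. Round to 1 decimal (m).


Convert speed: V = 275 / 3.6 = 76.3889 m/s
V^2 = 5835.2623 m^2/s^2
R_v = 5835.2623 / 0.49
R_v = 11908.7 m

11908.7


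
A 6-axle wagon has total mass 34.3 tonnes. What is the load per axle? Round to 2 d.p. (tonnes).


Load per axle = total weight / number of axles
Load = 34.3 / 6
Load = 5.72 tonnes

5.72


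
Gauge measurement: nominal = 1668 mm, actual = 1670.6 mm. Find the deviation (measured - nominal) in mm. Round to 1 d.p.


Deviation = measured - nominal
Deviation = 1670.6 - 1668
Deviation = 2.6 mm

2.6


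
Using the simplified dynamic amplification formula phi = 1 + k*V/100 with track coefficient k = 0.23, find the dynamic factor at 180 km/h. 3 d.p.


phi = 1 + k * V / 100
phi = 1 + 0.23 * 180 / 100
phi = 1 + 0.414
phi = 1.414

1.414


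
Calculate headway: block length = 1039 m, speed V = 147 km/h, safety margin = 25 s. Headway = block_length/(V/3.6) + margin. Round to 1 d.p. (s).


V = 147 / 3.6 = 40.8333 m/s
Block traversal time = 1039 / 40.8333 = 25.4449 s
Headway = 25.4449 + 25
Headway = 50.4 s

50.4


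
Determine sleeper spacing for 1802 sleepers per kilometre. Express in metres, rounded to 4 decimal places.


Spacing = 1000 m / number of sleepers
Spacing = 1000 / 1802
Spacing = 0.5549 m

0.5549


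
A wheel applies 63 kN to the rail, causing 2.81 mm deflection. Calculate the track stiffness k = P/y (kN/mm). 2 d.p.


Track stiffness k = P / y
k = 63 / 2.81
k = 22.42 kN/mm

22.42


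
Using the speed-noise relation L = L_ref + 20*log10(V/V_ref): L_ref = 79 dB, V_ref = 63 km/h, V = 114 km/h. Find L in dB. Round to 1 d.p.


V/V_ref = 114 / 63 = 1.809524
log10(1.809524) = 0.257564
20 * 0.257564 = 5.1513
L = 79 + 5.1513 = 84.2 dB

84.2


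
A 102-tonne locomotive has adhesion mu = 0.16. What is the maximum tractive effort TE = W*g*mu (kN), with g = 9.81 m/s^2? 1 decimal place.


TE_max = W * g * mu
TE_max = 102 * 9.81 * 0.16
TE_max = 1000.62 * 0.16
TE_max = 160.1 kN

160.1


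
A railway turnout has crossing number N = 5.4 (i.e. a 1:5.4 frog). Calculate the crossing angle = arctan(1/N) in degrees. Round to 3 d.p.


1/N = 1/5.4 = 0.185185
angle = arctan(0.185185) = 0.183111 rad
angle = 0.183111 * 180/pi = 10.491 degrees

10.491


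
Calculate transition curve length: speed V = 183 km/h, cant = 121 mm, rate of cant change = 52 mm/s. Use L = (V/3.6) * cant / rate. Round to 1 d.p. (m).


Convert speed: V = 183 / 3.6 = 50.8333 m/s
L = 50.8333 * 121 / 52
L = 6150.8333 / 52
L = 118.3 m

118.3


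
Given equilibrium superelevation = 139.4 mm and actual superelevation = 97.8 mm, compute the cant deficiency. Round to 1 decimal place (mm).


Cant deficiency = equilibrium cant - actual cant
CD = 139.4 - 97.8
CD = 41.6 mm

41.6


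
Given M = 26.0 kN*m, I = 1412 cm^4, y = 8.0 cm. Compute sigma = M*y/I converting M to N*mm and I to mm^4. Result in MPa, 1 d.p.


Convert units:
M = 26.0 kN*m = 26000000 N*mm
y = 8.0 cm = 80 mm
I = 1412 cm^4 = 14120000 mm^4
sigma = 26000000 * 80 / 14120000
sigma = 147.3 MPa

147.3


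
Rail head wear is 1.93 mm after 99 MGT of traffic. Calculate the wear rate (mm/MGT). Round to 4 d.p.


Wear rate = total wear / cumulative tonnage
Rate = 1.93 / 99
Rate = 0.0195 mm/MGT

0.0195


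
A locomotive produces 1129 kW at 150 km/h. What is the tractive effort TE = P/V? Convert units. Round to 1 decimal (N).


Convert: P = 1129 kW = 1129000 W
V = 150 / 3.6 = 41.6667 m/s
TE = 1129000 / 41.6667
TE = 27096.0 N

27096.0


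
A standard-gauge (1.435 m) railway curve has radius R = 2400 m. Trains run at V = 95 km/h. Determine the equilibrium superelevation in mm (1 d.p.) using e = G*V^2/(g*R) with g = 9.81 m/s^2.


Convert speed: V = 95 / 3.6 = 26.3889 m/s
Apply formula: e = 1.435 * 26.3889^2 / (9.81 * 2400)
e = 1.435 * 696.3735 / 23544.0
e = 0.042444 m = 42.4 mm

42.4


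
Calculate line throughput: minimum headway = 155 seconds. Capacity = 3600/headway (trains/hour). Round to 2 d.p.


Capacity = 3600 / headway
Capacity = 3600 / 155
Capacity = 23.23 trains/hour

23.23


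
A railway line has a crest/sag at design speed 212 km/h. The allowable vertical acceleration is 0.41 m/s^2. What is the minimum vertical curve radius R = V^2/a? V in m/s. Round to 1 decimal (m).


Convert speed: V = 212 / 3.6 = 58.8889 m/s
V^2 = 3467.9012 m^2/s^2
R_v = 3467.9012 / 0.41
R_v = 8458.3 m

8458.3


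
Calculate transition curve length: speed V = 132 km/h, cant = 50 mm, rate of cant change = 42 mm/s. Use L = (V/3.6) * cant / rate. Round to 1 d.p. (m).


Convert speed: V = 132 / 3.6 = 36.6667 m/s
L = 36.6667 * 50 / 42
L = 1833.3333 / 42
L = 43.7 m

43.7


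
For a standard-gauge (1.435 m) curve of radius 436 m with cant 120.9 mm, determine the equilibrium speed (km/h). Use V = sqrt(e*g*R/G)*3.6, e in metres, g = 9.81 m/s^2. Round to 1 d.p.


Convert cant: e = 120.9 mm = 0.1209 m
V_ms = sqrt(0.1209 * 9.81 * 436 / 1.435)
V_ms = sqrt(360.354456) = 18.983 m/s
V = 18.983 * 3.6 = 68.3 km/h

68.3


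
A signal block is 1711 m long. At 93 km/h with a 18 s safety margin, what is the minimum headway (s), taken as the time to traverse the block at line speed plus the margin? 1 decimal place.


V = 93 / 3.6 = 25.8333 m/s
Block traversal time = 1711 / 25.8333 = 66.2323 s
Headway = 66.2323 + 18
Headway = 84.2 s

84.2


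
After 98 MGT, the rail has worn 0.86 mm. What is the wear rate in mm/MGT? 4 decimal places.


Wear rate = total wear / cumulative tonnage
Rate = 0.86 / 98
Rate = 0.0088 mm/MGT

0.0088


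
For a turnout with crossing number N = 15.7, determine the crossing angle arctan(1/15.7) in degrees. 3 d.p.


1/N = 1/15.7 = 0.063694
angle = arctan(0.063694) = 0.063608 rad
angle = 0.063608 * 180/pi = 3.644 degrees

3.644


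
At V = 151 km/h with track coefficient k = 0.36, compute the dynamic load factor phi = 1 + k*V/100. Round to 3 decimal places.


phi = 1 + k * V / 100
phi = 1 + 0.36 * 151 / 100
phi = 1 + 0.5436
phi = 1.544

1.544


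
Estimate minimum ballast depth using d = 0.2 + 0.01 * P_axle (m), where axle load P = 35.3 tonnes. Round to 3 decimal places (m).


d = 0.2 + 0.01 * 35.3
d = 0.2 + 0.353
d = 0.553 m

0.553


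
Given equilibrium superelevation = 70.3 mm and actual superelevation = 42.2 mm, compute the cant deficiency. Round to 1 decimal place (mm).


Cant deficiency = equilibrium cant - actual cant
CD = 70.3 - 42.2
CD = 28.1 mm

28.1


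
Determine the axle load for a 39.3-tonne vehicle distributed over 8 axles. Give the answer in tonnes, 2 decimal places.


Load per axle = total weight / number of axles
Load = 39.3 / 8
Load = 4.91 tonnes

4.91


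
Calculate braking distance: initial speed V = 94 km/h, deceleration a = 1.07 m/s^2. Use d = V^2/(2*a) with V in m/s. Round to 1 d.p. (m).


Convert speed: V = 94 / 3.6 = 26.1111 m/s
V^2 = 681.7901
d = 681.7901 / (2 * 1.07)
d = 681.7901 / 2.14
d = 318.6 m

318.6


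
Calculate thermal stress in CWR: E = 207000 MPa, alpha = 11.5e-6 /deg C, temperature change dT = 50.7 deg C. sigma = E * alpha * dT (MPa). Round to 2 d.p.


sigma = E * alpha * dT
sigma = 207000 * 11.5e-6 * 50.7
sigma = 2.3805 * 50.7
sigma = 120.69 MPa

120.69


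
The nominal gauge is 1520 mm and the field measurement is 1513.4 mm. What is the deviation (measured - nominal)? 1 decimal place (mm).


Deviation = measured - nominal
Deviation = 1513.4 - 1520
Deviation = -6.6 mm

-6.6


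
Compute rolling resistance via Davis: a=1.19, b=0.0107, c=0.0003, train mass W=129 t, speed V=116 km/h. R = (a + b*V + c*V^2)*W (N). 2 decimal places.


b*V = 0.0107 * 116 = 1.2412
c*V^2 = 0.0003 * 13456 = 4.0368
R_per_t = 1.19 + 1.2412 + 4.0368 = 6.468 N/t
R_total = 6.468 * 129 = 834.37 N

834.37


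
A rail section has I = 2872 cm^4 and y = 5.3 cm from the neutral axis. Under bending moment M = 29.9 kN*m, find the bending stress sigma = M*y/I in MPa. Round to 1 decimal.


Convert units:
M = 29.9 kN*m = 29900000 N*mm
y = 5.3 cm = 53 mm
I = 2872 cm^4 = 28720000 mm^4
sigma = 29900000 * 53 / 28720000
sigma = 55.2 MPa

55.2


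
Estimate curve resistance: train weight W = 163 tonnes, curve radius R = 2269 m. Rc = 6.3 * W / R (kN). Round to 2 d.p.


Rc = 6.3 * W / R
Rc = 6.3 * 163 / 2269
Rc = 1026.9 / 2269
Rc = 0.45 kN

0.45


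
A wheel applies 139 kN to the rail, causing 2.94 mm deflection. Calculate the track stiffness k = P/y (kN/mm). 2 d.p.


Track stiffness k = P / y
k = 139 / 2.94
k = 47.28 kN/mm

47.28


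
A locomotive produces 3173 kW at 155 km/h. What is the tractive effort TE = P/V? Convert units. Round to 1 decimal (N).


Convert: P = 3173 kW = 3173000 W
V = 155 / 3.6 = 43.0556 m/s
TE = 3173000 / 43.0556
TE = 73695.5 N

73695.5


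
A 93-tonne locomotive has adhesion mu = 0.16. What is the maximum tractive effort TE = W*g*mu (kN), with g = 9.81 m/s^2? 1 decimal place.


TE_max = W * g * mu
TE_max = 93 * 9.81 * 0.16
TE_max = 912.33 * 0.16
TE_max = 146.0 kN

146.0


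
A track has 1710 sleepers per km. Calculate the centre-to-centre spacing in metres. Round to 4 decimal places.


Spacing = 1000 m / number of sleepers
Spacing = 1000 / 1710
Spacing = 0.5848 m

0.5848


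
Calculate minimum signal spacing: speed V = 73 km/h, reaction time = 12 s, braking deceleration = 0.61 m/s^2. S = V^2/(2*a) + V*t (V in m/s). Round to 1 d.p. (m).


V = 73 / 3.6 = 20.2778 m/s
Braking distance = 20.2778^2 / (2*0.61) = 337.0396 m
Sighting distance = 20.2778 * 12 = 243.3333 m
S = 337.0396 + 243.3333 = 580.4 m

580.4


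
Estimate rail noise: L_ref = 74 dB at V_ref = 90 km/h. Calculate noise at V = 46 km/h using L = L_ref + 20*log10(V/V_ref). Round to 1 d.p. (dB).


V/V_ref = 46 / 90 = 0.511111
log10(0.511111) = -0.291485
20 * -0.291485 = -5.8297
L = 74 + -5.8297 = 68.2 dB

68.2


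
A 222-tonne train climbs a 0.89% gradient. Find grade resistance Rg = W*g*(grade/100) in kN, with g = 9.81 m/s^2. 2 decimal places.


Rg = W * 9.81 * grade / 100
Rg = 222 * 9.81 * 0.89 / 100
Rg = 2177.82 * 0.0089
Rg = 19.38 kN

19.38


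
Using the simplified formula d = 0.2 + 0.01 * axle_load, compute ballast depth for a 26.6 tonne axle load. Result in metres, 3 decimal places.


d = 0.2 + 0.01 * 26.6
d = 0.2 + 0.266
d = 0.466 m

0.466


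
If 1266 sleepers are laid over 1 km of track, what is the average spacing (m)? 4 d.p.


Spacing = 1000 m / number of sleepers
Spacing = 1000 / 1266
Spacing = 0.7899 m

0.7899


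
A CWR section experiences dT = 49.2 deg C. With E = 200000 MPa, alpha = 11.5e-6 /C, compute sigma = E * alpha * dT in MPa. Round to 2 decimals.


sigma = E * alpha * dT
sigma = 200000 * 11.5e-6 * 49.2
sigma = 2.3 * 49.2
sigma = 113.16 MPa

113.16


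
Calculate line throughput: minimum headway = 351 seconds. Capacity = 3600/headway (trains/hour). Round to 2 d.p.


Capacity = 3600 / headway
Capacity = 3600 / 351
Capacity = 10.26 trains/hour

10.26


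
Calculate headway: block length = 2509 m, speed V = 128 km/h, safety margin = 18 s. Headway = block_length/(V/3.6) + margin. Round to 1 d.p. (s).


V = 128 / 3.6 = 35.5556 m/s
Block traversal time = 2509 / 35.5556 = 70.5656 s
Headway = 70.5656 + 18
Headway = 88.6 s

88.6


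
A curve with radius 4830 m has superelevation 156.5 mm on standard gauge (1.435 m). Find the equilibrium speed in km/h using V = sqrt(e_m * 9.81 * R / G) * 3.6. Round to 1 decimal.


Convert cant: e = 156.5 mm = 0.1565 m
V_ms = sqrt(0.1565 * 9.81 * 4830 / 1.435)
V_ms = sqrt(5167.477317) = 71.8852 m/s
V = 71.8852 * 3.6 = 258.8 km/h

258.8


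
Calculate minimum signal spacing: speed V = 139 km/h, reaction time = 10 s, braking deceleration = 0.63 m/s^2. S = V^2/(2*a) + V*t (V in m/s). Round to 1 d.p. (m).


V = 139 / 3.6 = 38.6111 m/s
Braking distance = 38.6111^2 / (2*0.63) = 1183.1888 m
Sighting distance = 38.6111 * 10 = 386.1111 m
S = 1183.1888 + 386.1111 = 1569.3 m

1569.3


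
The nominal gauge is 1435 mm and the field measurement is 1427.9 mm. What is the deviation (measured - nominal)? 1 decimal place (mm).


Deviation = measured - nominal
Deviation = 1427.9 - 1435
Deviation = -7.1 mm

-7.1


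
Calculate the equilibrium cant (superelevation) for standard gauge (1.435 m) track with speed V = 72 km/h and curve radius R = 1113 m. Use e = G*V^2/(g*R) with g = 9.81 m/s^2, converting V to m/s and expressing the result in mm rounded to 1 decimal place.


Convert speed: V = 72 / 3.6 = 20.0 m/s
Apply formula: e = 1.435 * 20.0^2 / (9.81 * 1113)
e = 1.435 * 400.0 / 10918.53
e = 0.052571 m = 52.6 mm

52.6


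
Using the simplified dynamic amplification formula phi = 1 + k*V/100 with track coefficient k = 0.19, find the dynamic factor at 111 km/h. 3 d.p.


phi = 1 + k * V / 100
phi = 1 + 0.19 * 111 / 100
phi = 1 + 0.2109
phi = 1.211

1.211


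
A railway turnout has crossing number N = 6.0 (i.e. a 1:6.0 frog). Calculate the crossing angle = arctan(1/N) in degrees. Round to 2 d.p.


1/N = 1/6.0 = 0.166667
angle = arctan(0.166667) = 0.165149 rad
angle = 0.165149 * 180/pi = 9.46 degrees

9.46


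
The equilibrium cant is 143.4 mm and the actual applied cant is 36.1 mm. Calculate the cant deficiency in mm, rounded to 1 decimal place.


Cant deficiency = equilibrium cant - actual cant
CD = 143.4 - 36.1
CD = 107.3 mm

107.3


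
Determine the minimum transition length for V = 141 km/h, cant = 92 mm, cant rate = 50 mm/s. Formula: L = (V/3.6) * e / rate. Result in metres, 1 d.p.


Convert speed: V = 141 / 3.6 = 39.1667 m/s
L = 39.1667 * 92 / 50
L = 3603.3333 / 50
L = 72.1 m

72.1


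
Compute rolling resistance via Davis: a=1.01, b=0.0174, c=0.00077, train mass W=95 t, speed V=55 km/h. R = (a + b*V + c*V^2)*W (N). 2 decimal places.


b*V = 0.0174 * 55 = 0.957
c*V^2 = 0.00077 * 3025 = 2.32925
R_per_t = 1.01 + 0.957 + 2.32925 = 4.29625 N/t
R_total = 4.29625 * 95 = 408.14 N

408.14


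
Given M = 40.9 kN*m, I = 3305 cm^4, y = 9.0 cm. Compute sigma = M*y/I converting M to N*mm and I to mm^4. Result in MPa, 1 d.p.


Convert units:
M = 40.9 kN*m = 40900000 N*mm
y = 9.0 cm = 90 mm
I = 3305 cm^4 = 33050000 mm^4
sigma = 40900000 * 90 / 33050000
sigma = 111.4 MPa

111.4


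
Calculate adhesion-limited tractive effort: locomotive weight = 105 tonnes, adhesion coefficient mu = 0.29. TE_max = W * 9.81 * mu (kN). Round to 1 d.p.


TE_max = W * g * mu
TE_max = 105 * 9.81 * 0.29
TE_max = 1030.05 * 0.29
TE_max = 298.7 kN

298.7


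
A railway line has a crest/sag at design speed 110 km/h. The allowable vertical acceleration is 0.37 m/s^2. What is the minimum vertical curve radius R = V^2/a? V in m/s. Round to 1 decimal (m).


Convert speed: V = 110 / 3.6 = 30.5556 m/s
V^2 = 933.642 m^2/s^2
R_v = 933.642 / 0.37
R_v = 2523.4 m

2523.4


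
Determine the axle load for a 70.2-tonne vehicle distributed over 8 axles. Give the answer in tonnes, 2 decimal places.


Load per axle = total weight / number of axles
Load = 70.2 / 8
Load = 8.78 tonnes

8.78


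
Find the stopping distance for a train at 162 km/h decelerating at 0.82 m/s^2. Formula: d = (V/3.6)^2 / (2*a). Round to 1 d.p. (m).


Convert speed: V = 162 / 3.6 = 45.0 m/s
V^2 = 2025.0
d = 2025.0 / (2 * 0.82)
d = 2025.0 / 1.64
d = 1234.8 m

1234.8


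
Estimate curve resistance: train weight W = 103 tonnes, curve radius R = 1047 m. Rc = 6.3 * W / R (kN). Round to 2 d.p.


Rc = 6.3 * W / R
Rc = 6.3 * 103 / 1047
Rc = 648.9 / 1047
Rc = 0.62 kN

0.62


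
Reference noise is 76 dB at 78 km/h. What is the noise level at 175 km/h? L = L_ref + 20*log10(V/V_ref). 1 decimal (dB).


V/V_ref = 175 / 78 = 2.24359
log10(2.24359) = 0.350943
20 * 0.350943 = 7.0189
L = 76 + 7.0189 = 83.0 dB

83.0


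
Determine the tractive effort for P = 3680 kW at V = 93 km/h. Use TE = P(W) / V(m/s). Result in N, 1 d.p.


Convert: P = 3680 kW = 3680000 W
V = 93 / 3.6 = 25.8333 m/s
TE = 3680000 / 25.8333
TE = 142451.6 N

142451.6


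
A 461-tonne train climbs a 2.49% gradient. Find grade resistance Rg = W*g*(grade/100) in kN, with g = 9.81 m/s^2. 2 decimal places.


Rg = W * 9.81 * grade / 100
Rg = 461 * 9.81 * 2.49 / 100
Rg = 4522.41 * 0.0249
Rg = 112.61 kN

112.61


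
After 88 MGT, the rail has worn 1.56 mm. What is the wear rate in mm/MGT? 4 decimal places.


Wear rate = total wear / cumulative tonnage
Rate = 1.56 / 88
Rate = 0.0177 mm/MGT

0.0177


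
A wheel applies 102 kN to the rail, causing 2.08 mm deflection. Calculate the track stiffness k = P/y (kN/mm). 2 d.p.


Track stiffness k = P / y
k = 102 / 2.08
k = 49.04 kN/mm

49.04


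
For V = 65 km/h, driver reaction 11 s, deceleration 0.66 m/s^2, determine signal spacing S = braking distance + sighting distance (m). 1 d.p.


V = 65 / 3.6 = 18.0556 m/s
Braking distance = 18.0556^2 / (2*0.66) = 246.972 m
Sighting distance = 18.0556 * 11 = 198.6111 m
S = 246.972 + 198.6111 = 445.6 m

445.6


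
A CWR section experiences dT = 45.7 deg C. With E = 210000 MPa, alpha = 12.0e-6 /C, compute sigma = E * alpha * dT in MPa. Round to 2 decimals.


sigma = E * alpha * dT
sigma = 210000 * 12.0e-6 * 45.7
sigma = 2.52 * 45.7
sigma = 115.16 MPa

115.16


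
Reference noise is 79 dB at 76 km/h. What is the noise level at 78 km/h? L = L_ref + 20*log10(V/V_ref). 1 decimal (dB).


V/V_ref = 78 / 76 = 1.026316
log10(1.026316) = 0.011281
20 * 0.011281 = 0.2256
L = 79 + 0.2256 = 79.2 dB

79.2


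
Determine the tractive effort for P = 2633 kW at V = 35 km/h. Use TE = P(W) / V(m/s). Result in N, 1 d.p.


Convert: P = 2633 kW = 2633000 W
V = 35 / 3.6 = 9.7222 m/s
TE = 2633000 / 9.7222
TE = 270822.9 N

270822.9


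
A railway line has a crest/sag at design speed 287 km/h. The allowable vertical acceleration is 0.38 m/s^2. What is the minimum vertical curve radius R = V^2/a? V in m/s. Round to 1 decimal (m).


Convert speed: V = 287 / 3.6 = 79.7222 m/s
V^2 = 6355.6327 m^2/s^2
R_v = 6355.6327 / 0.38
R_v = 16725.3 m

16725.3


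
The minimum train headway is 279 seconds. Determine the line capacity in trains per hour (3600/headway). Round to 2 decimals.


Capacity = 3600 / headway
Capacity = 3600 / 279
Capacity = 12.90 trains/hour

12.90


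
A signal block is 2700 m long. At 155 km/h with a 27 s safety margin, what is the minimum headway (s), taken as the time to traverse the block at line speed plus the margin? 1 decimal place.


V = 155 / 3.6 = 43.0556 m/s
Block traversal time = 2700 / 43.0556 = 62.7097 s
Headway = 62.7097 + 27
Headway = 89.7 s

89.7


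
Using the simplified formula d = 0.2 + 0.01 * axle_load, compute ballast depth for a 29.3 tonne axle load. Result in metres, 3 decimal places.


d = 0.2 + 0.01 * 29.3
d = 0.2 + 0.293
d = 0.493 m

0.493


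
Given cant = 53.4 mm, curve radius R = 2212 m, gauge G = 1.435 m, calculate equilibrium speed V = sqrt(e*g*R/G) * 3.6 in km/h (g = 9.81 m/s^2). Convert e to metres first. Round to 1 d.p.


Convert cant: e = 53.4 mm = 0.0534 m
V_ms = sqrt(0.0534 * 9.81 * 2212 / 1.435)
V_ms = sqrt(807.501776) = 28.4166 m/s
V = 28.4166 * 3.6 = 102.3 km/h

102.3


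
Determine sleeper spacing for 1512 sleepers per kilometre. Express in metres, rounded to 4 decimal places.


Spacing = 1000 m / number of sleepers
Spacing = 1000 / 1512
Spacing = 0.6614 m

0.6614


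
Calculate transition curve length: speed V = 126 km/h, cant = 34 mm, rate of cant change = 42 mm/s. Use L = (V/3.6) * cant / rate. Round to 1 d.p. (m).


Convert speed: V = 126 / 3.6 = 35.0 m/s
L = 35.0 * 34 / 42
L = 1190.0 / 42
L = 28.3 m

28.3


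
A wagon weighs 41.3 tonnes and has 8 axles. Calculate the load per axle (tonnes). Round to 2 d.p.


Load per axle = total weight / number of axles
Load = 41.3 / 8
Load = 5.16 tonnes

5.16


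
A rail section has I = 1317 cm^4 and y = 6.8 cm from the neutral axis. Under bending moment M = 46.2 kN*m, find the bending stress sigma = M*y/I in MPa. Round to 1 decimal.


Convert units:
M = 46.2 kN*m = 46200000 N*mm
y = 6.8 cm = 68 mm
I = 1317 cm^4 = 13170000 mm^4
sigma = 46200000 * 68 / 13170000
sigma = 238.5 MPa

238.5


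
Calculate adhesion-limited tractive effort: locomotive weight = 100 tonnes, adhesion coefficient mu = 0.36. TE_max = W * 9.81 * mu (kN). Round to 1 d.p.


TE_max = W * g * mu
TE_max = 100 * 9.81 * 0.36
TE_max = 981.0 * 0.36
TE_max = 353.2 kN

353.2


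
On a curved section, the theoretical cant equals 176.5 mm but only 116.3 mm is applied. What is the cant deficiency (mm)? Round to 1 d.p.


Cant deficiency = equilibrium cant - actual cant
CD = 176.5 - 116.3
CD = 60.2 mm

60.2


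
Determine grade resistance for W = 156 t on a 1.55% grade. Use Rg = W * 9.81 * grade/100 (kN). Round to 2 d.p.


Rg = W * 9.81 * grade / 100
Rg = 156 * 9.81 * 1.55 / 100
Rg = 1530.36 * 0.0155
Rg = 23.72 kN

23.72


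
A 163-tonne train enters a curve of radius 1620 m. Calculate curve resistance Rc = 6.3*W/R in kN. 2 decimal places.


Rc = 6.3 * W / R
Rc = 6.3 * 163 / 1620
Rc = 1026.9 / 1620
Rc = 0.63 kN

0.63


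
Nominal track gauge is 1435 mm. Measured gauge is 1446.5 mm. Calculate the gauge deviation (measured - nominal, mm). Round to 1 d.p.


Deviation = measured - nominal
Deviation = 1446.5 - 1435
Deviation = 11.5 mm

11.5


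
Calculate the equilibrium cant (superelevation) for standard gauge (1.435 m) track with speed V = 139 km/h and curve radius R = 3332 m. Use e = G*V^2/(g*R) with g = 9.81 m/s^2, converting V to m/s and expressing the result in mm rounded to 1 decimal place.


Convert speed: V = 139 / 3.6 = 38.6111 m/s
Apply formula: e = 1.435 * 38.6111^2 / (9.81 * 3332)
e = 1.435 * 1490.8179 / 32686.92
e = 0.065449 m = 65.4 mm

65.4


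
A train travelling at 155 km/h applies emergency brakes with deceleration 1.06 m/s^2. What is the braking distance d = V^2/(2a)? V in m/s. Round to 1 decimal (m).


Convert speed: V = 155 / 3.6 = 43.0556 m/s
V^2 = 1853.7809
d = 1853.7809 / (2 * 1.06)
d = 1853.7809 / 2.12
d = 874.4 m

874.4


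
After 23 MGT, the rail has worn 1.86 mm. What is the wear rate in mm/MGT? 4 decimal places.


Wear rate = total wear / cumulative tonnage
Rate = 1.86 / 23
Rate = 0.0809 mm/MGT

0.0809


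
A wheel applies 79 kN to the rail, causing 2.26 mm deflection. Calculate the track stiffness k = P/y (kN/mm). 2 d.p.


Track stiffness k = P / y
k = 79 / 2.26
k = 34.96 kN/mm

34.96


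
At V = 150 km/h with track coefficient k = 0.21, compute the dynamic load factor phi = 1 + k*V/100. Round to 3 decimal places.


phi = 1 + k * V / 100
phi = 1 + 0.21 * 150 / 100
phi = 1 + 0.315
phi = 1.315

1.315


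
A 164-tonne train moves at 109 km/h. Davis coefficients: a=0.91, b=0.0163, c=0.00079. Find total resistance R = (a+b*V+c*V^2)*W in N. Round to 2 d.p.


b*V = 0.0163 * 109 = 1.7767
c*V^2 = 0.00079 * 11881 = 9.38599
R_per_t = 0.91 + 1.7767 + 9.38599 = 12.07269 N/t
R_total = 12.07269 * 164 = 1979.92 N

1979.92


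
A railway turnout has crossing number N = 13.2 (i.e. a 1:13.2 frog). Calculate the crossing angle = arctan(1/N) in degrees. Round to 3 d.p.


1/N = 1/13.2 = 0.075758
angle = arctan(0.075758) = 0.075613 rad
angle = 0.075613 * 180/pi = 4.332 degrees

4.332


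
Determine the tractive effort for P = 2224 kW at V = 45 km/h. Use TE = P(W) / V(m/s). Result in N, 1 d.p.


Convert: P = 2224 kW = 2224000 W
V = 45 / 3.6 = 12.5 m/s
TE = 2224000 / 12.5
TE = 177920.0 N

177920.0


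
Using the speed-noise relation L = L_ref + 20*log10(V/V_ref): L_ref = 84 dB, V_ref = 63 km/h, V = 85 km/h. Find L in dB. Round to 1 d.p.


V/V_ref = 85 / 63 = 1.349206
log10(1.349206) = 0.130078
20 * 0.130078 = 2.6016
L = 84 + 2.6016 = 86.6 dB

86.6


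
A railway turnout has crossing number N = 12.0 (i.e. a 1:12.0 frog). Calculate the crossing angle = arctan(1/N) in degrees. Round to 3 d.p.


1/N = 1/12.0 = 0.083333
angle = arctan(0.083333) = 0.083141 rad
angle = 0.083141 * 180/pi = 4.764 degrees

4.764


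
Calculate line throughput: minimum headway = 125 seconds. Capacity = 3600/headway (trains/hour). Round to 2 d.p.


Capacity = 3600 / headway
Capacity = 3600 / 125
Capacity = 28.80 trains/hour

28.80


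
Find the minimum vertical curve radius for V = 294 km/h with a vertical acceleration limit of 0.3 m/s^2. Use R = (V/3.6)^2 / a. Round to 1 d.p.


Convert speed: V = 294 / 3.6 = 81.6667 m/s
V^2 = 6669.4444 m^2/s^2
R_v = 6669.4444 / 0.3
R_v = 22231.5 m

22231.5


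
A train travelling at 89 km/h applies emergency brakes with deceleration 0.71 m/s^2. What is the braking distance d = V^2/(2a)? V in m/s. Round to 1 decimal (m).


Convert speed: V = 89 / 3.6 = 24.7222 m/s
V^2 = 611.1883
d = 611.1883 / (2 * 0.71)
d = 611.1883 / 1.42
d = 430.4 m

430.4


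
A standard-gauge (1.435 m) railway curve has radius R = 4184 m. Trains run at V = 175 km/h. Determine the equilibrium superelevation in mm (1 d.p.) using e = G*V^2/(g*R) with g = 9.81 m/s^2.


Convert speed: V = 175 / 3.6 = 48.6111 m/s
Apply formula: e = 1.435 * 48.6111^2 / (9.81 * 4184)
e = 1.435 * 2363.0401 / 41045.04
e = 0.082616 m = 82.6 mm

82.6


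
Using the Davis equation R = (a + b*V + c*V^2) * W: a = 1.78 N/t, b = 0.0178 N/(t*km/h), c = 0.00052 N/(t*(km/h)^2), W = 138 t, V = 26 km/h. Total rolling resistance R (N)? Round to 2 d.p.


b*V = 0.0178 * 26 = 0.4628
c*V^2 = 0.00052 * 676 = 0.35152
R_per_t = 1.78 + 0.4628 + 0.35152 = 2.59432 N/t
R_total = 2.59432 * 138 = 358.02 N

358.02


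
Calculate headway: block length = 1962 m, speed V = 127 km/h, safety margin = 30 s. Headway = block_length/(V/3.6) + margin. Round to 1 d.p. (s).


V = 127 / 3.6 = 35.2778 m/s
Block traversal time = 1962 / 35.2778 = 55.6157 s
Headway = 55.6157 + 30
Headway = 85.6 s

85.6


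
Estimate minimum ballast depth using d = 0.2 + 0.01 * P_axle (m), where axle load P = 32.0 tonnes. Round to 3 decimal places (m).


d = 0.2 + 0.01 * 32.0
d = 0.2 + 0.32
d = 0.520 m

0.520


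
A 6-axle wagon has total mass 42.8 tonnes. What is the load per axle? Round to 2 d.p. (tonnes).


Load per axle = total weight / number of axles
Load = 42.8 / 6
Load = 7.13 tonnes

7.13


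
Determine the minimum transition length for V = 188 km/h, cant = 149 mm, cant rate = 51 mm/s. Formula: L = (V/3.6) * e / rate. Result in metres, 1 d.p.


Convert speed: V = 188 / 3.6 = 52.2222 m/s
L = 52.2222 * 149 / 51
L = 7781.1111 / 51
L = 152.6 m

152.6


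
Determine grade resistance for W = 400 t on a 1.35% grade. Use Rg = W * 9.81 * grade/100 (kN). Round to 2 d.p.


Rg = W * 9.81 * grade / 100
Rg = 400 * 9.81 * 1.35 / 100
Rg = 3924.0 * 0.0135
Rg = 52.97 kN

52.97


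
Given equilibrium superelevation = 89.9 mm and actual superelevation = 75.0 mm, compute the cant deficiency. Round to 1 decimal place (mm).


Cant deficiency = equilibrium cant - actual cant
CD = 89.9 - 75.0
CD = 14.9 mm

14.9


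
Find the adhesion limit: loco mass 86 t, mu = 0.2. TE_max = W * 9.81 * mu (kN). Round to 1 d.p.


TE_max = W * g * mu
TE_max = 86 * 9.81 * 0.2
TE_max = 843.66 * 0.2
TE_max = 168.7 kN

168.7


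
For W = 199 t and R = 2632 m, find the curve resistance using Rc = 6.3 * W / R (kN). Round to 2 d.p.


Rc = 6.3 * W / R
Rc = 6.3 * 199 / 2632
Rc = 1253.7 / 2632
Rc = 0.48 kN

0.48


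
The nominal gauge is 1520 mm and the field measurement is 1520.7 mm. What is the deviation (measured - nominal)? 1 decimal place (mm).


Deviation = measured - nominal
Deviation = 1520.7 - 1520
Deviation = 0.7 mm

0.7


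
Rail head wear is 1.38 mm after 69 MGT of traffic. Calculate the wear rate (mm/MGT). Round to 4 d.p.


Wear rate = total wear / cumulative tonnage
Rate = 1.38 / 69
Rate = 0.0200 mm/MGT

0.0200


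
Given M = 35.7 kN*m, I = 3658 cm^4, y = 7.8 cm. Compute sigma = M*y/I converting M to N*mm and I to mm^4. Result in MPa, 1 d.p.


Convert units:
M = 35.7 kN*m = 35700000 N*mm
y = 7.8 cm = 78 mm
I = 3658 cm^4 = 36580000 mm^4
sigma = 35700000 * 78 / 36580000
sigma = 76.1 MPa

76.1


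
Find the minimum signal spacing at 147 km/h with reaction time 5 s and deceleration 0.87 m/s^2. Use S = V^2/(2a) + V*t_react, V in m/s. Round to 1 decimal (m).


V = 147 / 3.6 = 40.8333 m/s
Braking distance = 40.8333^2 / (2*0.87) = 958.2535 m
Sighting distance = 40.8333 * 5 = 204.1667 m
S = 958.2535 + 204.1667 = 1162.4 m

1162.4


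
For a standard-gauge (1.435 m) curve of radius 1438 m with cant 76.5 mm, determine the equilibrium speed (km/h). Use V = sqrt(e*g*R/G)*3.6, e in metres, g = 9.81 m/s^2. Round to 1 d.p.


Convert cant: e = 76.5 mm = 0.0765 m
V_ms = sqrt(0.0765 * 9.81 * 1438 / 1.435)
V_ms = sqrt(752.033916) = 27.4232 m/s
V = 27.4232 * 3.6 = 98.7 km/h

98.7


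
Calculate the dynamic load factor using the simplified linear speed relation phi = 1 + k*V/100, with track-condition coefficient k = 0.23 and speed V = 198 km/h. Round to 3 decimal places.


phi = 1 + k * V / 100
phi = 1 + 0.23 * 198 / 100
phi = 1 + 0.4554
phi = 1.455

1.455


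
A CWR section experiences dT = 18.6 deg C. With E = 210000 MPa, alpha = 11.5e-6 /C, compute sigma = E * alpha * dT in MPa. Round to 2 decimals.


sigma = E * alpha * dT
sigma = 210000 * 11.5e-6 * 18.6
sigma = 2.415 * 18.6
sigma = 44.92 MPa

44.92


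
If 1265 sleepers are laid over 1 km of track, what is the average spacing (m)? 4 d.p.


Spacing = 1000 m / number of sleepers
Spacing = 1000 / 1265
Spacing = 0.7905 m

0.7905
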